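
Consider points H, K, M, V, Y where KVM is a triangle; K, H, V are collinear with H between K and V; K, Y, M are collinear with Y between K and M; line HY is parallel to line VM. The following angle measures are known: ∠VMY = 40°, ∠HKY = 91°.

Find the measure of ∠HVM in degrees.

∠HVM = 49°

1. ∠KMV = 40°  [Y on ray MK]
2. ∠MKV = 91°  [H on KV, Y on KM]
3. ∠KVM = 49°  [△KVM]
4. ∠HVM = 49°  [H on ray VK]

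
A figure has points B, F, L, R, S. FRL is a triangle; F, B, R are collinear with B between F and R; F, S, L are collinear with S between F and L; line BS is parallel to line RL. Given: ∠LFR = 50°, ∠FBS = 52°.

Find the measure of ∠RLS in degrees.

1. ∠BFS = 50°  [B on FR, S on FL]
2. ∠BSF = 78°  [△FBS]
3. ∠BSL = 102°  [linear pair at S on FL]
4. ∠RLS = 78°  [BS∥RL, co-interior at L–S]

∠RLS = 78°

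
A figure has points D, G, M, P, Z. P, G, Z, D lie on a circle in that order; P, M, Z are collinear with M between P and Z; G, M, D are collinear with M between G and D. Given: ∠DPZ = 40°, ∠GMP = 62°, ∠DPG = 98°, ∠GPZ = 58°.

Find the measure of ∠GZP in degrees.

∠GZP = 22°

1. ∠DGZ = 40°  [same arc ZD]
2. ∠GMZ = 118°  [linear pair at M on PZ]
3. ∠GZP = 22°  [△GMZ]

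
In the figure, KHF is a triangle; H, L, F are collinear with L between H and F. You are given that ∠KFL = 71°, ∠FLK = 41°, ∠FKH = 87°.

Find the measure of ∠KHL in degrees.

∠KHL = 22°

1. ∠HFK = 71°  [L on ray FH]
2. ∠FHK = 22°  [△KHF]
3. ∠KHL = 22°  [L on ray HF]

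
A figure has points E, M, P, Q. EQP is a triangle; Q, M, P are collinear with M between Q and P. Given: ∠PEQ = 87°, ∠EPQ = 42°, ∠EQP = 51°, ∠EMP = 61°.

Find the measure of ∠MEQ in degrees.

1. ∠EQM = 51°  [M on ray QP]
2. ∠EMQ = 119°  [linear pair at M on QP]
3. ∠MEQ = 10°  [△EQM]

∠MEQ = 10°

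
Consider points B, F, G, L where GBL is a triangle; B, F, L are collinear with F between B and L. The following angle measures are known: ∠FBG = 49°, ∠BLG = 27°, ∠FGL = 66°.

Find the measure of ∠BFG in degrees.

1. ∠FLG = 27°  [F on ray LB]
2. ∠GFL = 87°  [△GFL]
3. ∠BFG = 93°  [linear pair at F on BL]

∠BFG = 93°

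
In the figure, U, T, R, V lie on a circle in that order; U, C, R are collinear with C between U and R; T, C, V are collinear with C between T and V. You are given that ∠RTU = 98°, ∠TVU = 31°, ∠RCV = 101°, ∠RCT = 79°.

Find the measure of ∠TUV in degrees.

1. ∠TRU = 31°  [same arc UT]
2. ∠TCU = 101°  [vertical angles at C]
3. ∠RUT = 51°  [△UTR]
4. ∠UTV = 28°  [△UCT]
5. ∠TUV = 121°  [△UTV]

∠TUV = 121°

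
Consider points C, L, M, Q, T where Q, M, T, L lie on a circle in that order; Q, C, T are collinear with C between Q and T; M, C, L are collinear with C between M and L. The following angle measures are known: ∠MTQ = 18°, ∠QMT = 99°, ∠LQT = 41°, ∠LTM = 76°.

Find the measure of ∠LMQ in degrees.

∠LMQ = 58°

1. ∠MLQ = 18°  [same arc QM]
2. ∠LQM = 104°  [cyclic QMTL, opposite ∠Q+∠T]
3. ∠LMQ = 58°  [△QML]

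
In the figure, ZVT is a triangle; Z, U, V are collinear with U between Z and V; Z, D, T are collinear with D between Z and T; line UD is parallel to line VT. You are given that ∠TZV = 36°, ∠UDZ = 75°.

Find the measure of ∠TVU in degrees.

∠TVU = 69°

1. ∠DZU = 36°  [U on ZV, D on ZT]
2. ∠DUZ = 69°  [△ZUD]
3. ∠DUV = 111°  [linear pair at U on ZV]
4. ∠TVU = 69°  [UD∥VT, co-interior at V–U]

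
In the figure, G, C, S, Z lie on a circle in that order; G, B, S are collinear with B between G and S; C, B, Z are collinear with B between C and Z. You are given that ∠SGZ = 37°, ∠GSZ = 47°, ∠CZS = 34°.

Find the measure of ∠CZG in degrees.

∠CZG = 62°

1. ∠SBZ = 99°  [△SBZ]
2. ∠GBZ = 81°  [linear pair at B on GS]
3. ∠CZG = 62°  [△GBZ]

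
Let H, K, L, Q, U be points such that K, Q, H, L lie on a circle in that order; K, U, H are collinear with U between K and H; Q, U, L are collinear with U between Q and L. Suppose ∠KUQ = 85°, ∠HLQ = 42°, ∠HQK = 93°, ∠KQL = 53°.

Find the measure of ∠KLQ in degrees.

1. ∠HKQ = 42°  [△KUQ]
2. ∠KHQ = 45°  [△KQH]
3. ∠KLQ = 45°  [same arc KQ]

∠KLQ = 45°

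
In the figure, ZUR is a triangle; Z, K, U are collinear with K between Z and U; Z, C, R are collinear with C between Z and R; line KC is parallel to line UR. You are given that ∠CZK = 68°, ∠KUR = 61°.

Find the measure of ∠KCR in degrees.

∠KCR = 129°

1. ∠RZU = 68°  [K on ZU, C on ZR]
2. ∠RUZ = 61°  [K on ray UZ]
3. ∠URZ = 51°  [△ZUR]
4. ∠KCZ = 51°  [KC∥UR, corresponding at C]
5. ∠KCR = 129°  [linear pair at C on ZR]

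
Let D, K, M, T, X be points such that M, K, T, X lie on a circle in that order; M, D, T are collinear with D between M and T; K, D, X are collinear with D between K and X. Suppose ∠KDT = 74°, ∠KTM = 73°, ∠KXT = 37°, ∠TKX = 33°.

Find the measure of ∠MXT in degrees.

1. ∠KMT = 37°  [same arc KT]
2. ∠MKT = 70°  [△MKT]
3. ∠MXT = 110°  [cyclic MKTX, opposite ∠K+∠X]

∠MXT = 110°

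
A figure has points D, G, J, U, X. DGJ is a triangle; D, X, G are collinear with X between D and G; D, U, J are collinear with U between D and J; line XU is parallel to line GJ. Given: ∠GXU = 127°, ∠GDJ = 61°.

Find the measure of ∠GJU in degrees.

1. ∠DXU = 53°  [linear pair at X on DG]
2. ∠UDX = 61°  [X on DG, U on DJ]
3. ∠DUX = 66°  [△DXU]
4. ∠JUX = 114°  [linear pair at U on DJ]
5. ∠GJU = 66°  [XU∥GJ, co-interior at J–U]

∠GJU = 66°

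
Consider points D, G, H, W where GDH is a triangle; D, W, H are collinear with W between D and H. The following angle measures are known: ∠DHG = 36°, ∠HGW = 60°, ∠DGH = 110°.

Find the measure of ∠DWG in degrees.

∠DWG = 96°

1. ∠GHW = 36°  [W on ray HD]
2. ∠GWH = 84°  [△GWH]
3. ∠DWG = 96°  [linear pair at W on DH]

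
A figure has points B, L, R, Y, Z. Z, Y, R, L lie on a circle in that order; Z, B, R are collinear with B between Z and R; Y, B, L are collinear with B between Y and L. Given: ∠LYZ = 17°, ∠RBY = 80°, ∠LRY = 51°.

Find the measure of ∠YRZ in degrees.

∠YRZ = 34°

1. ∠LZY = 129°  [cyclic ZYRL, opposite ∠Z+∠R]
2. ∠YLZ = 34°  [△ZYL]
3. ∠YRZ = 34°  [same arc ZY]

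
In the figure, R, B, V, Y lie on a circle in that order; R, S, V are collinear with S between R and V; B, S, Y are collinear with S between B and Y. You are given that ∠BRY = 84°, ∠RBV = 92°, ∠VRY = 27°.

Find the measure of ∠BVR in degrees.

1. ∠BVY = 96°  [cyclic RBVY, opposite ∠R+∠V]
2. ∠VBY = 27°  [same arc VY]
3. ∠BYV = 57°  [△BVY]
4. ∠BRV = 57°  [same arc BV]
5. ∠BVR = 31°  [△RBV]

∠BVR = 31°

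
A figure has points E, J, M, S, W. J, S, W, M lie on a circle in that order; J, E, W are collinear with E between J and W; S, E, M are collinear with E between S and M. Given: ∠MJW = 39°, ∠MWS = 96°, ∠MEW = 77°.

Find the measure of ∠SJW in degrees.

1. ∠MSW = 39°  [same arc WM]
2. ∠SMW = 45°  [△SWM]
3. ∠SJW = 45°  [same arc SW]

∠SJW = 45°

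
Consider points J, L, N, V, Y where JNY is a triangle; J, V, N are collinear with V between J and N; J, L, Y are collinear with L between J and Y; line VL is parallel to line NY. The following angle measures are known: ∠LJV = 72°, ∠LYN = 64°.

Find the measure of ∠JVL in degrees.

∠JVL = 44°

1. ∠NJY = 72°  [V on JN, L on JY]
2. ∠JYN = 64°  [L on ray YJ]
3. ∠JNY = 44°  [△JNY]
4. ∠JVL = 44°  [VL∥NY, corresponding at V]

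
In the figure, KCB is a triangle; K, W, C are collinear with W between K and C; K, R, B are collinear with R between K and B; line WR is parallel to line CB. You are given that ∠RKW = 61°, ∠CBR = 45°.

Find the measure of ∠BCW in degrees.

1. ∠BKC = 61°  [W on KC, R on KB]
2. ∠CBK = 45°  [R on ray BK]
3. ∠BCK = 74°  [△KCB]
4. ∠BCW = 74°  [W on ray CK]

∠BCW = 74°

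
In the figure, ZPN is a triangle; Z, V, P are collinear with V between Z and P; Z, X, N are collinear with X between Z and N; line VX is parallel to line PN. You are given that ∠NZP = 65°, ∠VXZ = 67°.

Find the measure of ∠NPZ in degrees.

∠NPZ = 48°

1. ∠VZX = 65°  [V on ZP, X on ZN]
2. ∠XVZ = 48°  [△ZVX]
3. ∠NPZ = 48°  [VX∥PN, corresponding at V]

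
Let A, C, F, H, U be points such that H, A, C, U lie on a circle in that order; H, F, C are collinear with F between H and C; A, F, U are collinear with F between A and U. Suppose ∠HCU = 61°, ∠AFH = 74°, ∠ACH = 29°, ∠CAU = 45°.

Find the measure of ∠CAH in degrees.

∠CAH = 106°

1. ∠HAU = 61°  [same arc HU]
2. ∠AHC = 45°  [△HFA]
3. ∠CAH = 106°  [△HAC]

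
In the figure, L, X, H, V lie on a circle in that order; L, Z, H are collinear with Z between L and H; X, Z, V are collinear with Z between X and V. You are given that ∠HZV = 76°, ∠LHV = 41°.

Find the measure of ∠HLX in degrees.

1. ∠LZX = 76°  [vertical angles at Z]
2. ∠LXV = 41°  [same arc LV]
3. ∠HLX = 63°  [△LZX]

∠HLX = 63°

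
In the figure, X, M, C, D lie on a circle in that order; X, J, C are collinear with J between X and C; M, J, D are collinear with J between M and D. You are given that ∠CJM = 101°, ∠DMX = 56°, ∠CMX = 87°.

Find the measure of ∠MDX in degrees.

1. ∠MJX = 79°  [linear pair at J on XC]
2. ∠CXM = 45°  [△XJM]
3. ∠MCX = 48°  [△XMC]
4. ∠MDX = 48°  [same arc XM]

∠MDX = 48°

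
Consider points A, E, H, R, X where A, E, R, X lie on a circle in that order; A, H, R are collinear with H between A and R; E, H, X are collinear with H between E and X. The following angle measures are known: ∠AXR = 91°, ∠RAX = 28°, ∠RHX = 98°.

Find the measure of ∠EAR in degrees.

∠EAR = 21°

1. ∠ARX = 61°  [△ARX]
2. ∠AHE = 98°  [vertical angles at H]
3. ∠AEX = 61°  [same arc AX]
4. ∠EAR = 21°  [△AHE]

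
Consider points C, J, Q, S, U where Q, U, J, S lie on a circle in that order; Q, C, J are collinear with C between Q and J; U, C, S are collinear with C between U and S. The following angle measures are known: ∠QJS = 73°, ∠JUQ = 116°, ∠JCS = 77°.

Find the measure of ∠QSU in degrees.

1. ∠JSQ = 64°  [cyclic QUJS, opposite ∠U+∠S]
2. ∠QCS = 103°  [linear pair at C on QJ]
3. ∠JQS = 43°  [△QJS]
4. ∠QSU = 34°  [△QCS]

∠QSU = 34°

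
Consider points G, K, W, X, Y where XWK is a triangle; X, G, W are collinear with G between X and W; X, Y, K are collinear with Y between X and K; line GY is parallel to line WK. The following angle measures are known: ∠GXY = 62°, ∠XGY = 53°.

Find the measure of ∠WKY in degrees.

1. ∠GYX = 65°  [△XGY]
2. ∠GYK = 115°  [linear pair at Y on XK]
3. ∠WKY = 65°  [GY∥WK, co-interior at K–Y]

∠WKY = 65°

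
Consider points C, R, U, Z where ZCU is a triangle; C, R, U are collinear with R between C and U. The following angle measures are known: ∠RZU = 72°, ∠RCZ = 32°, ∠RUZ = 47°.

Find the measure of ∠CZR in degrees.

1. ∠URZ = 61°  [△ZRU]
2. ∠CRZ = 119°  [linear pair at R on CU]
3. ∠CZR = 29°  [△ZCR]

∠CZR = 29°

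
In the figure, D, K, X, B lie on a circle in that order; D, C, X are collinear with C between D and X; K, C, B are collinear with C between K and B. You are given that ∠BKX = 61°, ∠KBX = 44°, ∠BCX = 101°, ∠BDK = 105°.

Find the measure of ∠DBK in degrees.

1. ∠BDX = 61°  [same arc XB]
2. ∠BCD = 79°  [linear pair at C on DX]
3. ∠DBK = 40°  [△DCB]

∠DBK = 40°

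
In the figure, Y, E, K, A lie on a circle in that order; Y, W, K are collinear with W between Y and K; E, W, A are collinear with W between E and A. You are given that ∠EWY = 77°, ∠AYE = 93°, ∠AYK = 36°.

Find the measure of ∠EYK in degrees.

1. ∠AKE = 87°  [cyclic YEKA, opposite ∠Y+∠K]
2. ∠AEK = 36°  [same arc KA]
3. ∠EAK = 57°  [△EKA]
4. ∠EYK = 57°  [same arc EK]

∠EYK = 57°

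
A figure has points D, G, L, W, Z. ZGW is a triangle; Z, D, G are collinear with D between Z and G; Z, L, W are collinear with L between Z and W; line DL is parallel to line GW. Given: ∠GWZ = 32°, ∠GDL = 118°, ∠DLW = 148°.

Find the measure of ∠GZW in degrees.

1. ∠DLZ = 32°  [DL∥GW, corresponding at L]
2. ∠LDZ = 62°  [linear pair at D on ZG]
3. ∠DZL = 86°  [△ZDL]
4. ∠GZW = 86°  [D on ZG, L on ZW]

∠GZW = 86°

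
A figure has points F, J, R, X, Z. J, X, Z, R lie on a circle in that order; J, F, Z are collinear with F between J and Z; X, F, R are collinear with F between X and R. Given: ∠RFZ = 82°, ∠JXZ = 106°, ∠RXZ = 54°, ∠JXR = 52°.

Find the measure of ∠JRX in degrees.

∠JRX = 28°

1. ∠JFR = 98°  [linear pair at F on JZ]
2. ∠RJZ = 54°  [same arc ZR]
3. ∠JRX = 28°  [△JFR]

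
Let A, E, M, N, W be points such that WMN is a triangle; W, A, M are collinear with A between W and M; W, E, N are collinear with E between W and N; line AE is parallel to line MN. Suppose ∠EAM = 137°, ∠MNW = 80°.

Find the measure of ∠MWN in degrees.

∠MWN = 57°

1. ∠EAW = 43°  [linear pair at A on WM]
2. ∠AEW = 80°  [AE∥MN, corresponding at E]
3. ∠AWE = 57°  [△WAE]
4. ∠MWN = 57°  [A on WM, E on WN]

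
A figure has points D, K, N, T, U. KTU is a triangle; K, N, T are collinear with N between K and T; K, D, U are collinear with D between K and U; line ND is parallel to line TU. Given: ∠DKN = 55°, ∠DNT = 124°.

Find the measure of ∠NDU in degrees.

∠NDU = 111°

1. ∠DNK = 56°  [linear pair at N on KT]
2. ∠KDN = 69°  [△KND]
3. ∠NDU = 111°  [linear pair at D on KU]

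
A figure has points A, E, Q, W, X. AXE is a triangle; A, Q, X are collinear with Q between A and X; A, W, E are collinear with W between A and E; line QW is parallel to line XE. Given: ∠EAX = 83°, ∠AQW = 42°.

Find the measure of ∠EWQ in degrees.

1. ∠QAW = 83°  [Q on AX, W on AE]
2. ∠AWQ = 55°  [△AQW]
3. ∠EWQ = 125°  [linear pair at W on AE]

∠EWQ = 125°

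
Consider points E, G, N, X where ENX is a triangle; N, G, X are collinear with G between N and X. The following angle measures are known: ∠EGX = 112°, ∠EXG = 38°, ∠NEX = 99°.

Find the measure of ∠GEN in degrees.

∠GEN = 69°

1. ∠EGN = 68°  [linear pair at G on NX]
2. ∠EXN = 38°  [G on ray XN]
3. ∠ENX = 43°  [△ENX]
4. ∠ENG = 43°  [G on ray NX]
5. ∠GEN = 69°  [△ENG]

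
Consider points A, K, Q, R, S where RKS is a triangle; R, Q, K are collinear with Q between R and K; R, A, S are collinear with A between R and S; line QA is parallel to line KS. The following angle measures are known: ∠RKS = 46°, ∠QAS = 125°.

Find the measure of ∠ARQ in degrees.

∠ARQ = 79°

1. ∠AQR = 46°  [QA∥KS, corresponding at Q]
2. ∠QAR = 55°  [linear pair at A on RS]
3. ∠ARQ = 79°  [△RQA]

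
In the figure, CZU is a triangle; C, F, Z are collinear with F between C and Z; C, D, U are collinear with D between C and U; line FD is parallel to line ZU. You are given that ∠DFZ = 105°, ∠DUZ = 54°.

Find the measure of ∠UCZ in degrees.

∠UCZ = 51°

1. ∠CFD = 75°  [linear pair at F on CZ]
2. ∠CUZ = 54°  [D on ray UC]
3. ∠CZU = 75°  [FD∥ZU, corresponding at F]
4. ∠UCZ = 51°  [△CZU]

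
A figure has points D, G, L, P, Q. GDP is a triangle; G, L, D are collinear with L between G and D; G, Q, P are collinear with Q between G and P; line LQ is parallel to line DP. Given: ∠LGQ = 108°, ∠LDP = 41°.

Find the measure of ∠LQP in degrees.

∠LQP = 149°

1. ∠DGP = 108°  [L on GD, Q on GP]
2. ∠GDP = 41°  [L on ray DG]
3. ∠DPG = 31°  [△GDP]
4. ∠GQL = 31°  [LQ∥DP, corresponding at Q]
5. ∠LQP = 149°  [linear pair at Q on GP]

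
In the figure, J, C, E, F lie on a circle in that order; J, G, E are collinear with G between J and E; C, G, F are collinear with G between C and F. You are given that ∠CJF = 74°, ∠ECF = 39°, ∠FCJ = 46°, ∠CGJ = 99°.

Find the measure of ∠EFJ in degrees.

∠EFJ = 95°

1. ∠EJF = 39°  [same arc EF]
2. ∠FEJ = 46°  [same arc JF]
3. ∠EFJ = 95°  [△JEF]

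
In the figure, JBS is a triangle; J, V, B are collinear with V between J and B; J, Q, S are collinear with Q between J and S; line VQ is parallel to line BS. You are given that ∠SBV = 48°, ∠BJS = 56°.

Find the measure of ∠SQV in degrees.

∠SQV = 104°

1. ∠JBS = 48°  [V on ray BJ]
2. ∠BSJ = 76°  [△JBS]
3. ∠JQV = 76°  [VQ∥BS, corresponding at Q]
4. ∠SQV = 104°  [linear pair at Q on JS]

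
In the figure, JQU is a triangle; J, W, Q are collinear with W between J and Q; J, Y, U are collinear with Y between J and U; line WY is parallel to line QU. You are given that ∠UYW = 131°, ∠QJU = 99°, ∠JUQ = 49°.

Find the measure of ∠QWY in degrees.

1. ∠JYW = 49°  [linear pair at Y on JU]
2. ∠WJY = 99°  [W on JQ, Y on JU]
3. ∠JWY = 32°  [△JWY]
4. ∠QWY = 148°  [linear pair at W on JQ]

∠QWY = 148°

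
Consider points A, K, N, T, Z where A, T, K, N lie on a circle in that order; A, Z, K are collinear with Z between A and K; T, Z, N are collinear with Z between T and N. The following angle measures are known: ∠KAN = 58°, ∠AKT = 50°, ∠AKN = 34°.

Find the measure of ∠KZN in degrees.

∠KZN = 108°

1. ∠ANT = 50°  [same arc AT]
2. ∠AZN = 72°  [△AZN]
3. ∠KZN = 108°  [linear pair at Z on AK]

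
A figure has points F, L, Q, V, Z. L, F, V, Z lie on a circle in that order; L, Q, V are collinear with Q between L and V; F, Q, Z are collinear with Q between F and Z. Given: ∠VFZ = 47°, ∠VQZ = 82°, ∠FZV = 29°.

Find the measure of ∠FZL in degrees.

∠FZL = 35°

1. ∠VLZ = 47°  [same arc VZ]
2. ∠LQZ = 98°  [linear pair at Q on LV]
3. ∠FZL = 35°  [△LQZ]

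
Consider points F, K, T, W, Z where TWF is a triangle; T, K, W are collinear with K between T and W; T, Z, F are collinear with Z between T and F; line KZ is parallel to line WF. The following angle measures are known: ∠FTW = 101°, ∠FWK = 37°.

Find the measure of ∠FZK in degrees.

1. ∠FWT = 37°  [K on ray WT]
2. ∠TFW = 42°  [△TWF]
3. ∠KZT = 42°  [KZ∥WF, corresponding at Z]
4. ∠FZK = 138°  [linear pair at Z on TF]

∠FZK = 138°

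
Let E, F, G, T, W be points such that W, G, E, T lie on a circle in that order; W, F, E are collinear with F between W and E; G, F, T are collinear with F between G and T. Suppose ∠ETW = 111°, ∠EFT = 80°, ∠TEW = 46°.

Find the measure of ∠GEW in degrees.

1. ∠EWT = 23°  [△WET]
2. ∠GFW = 80°  [vertical angles at F]
3. ∠EGT = 23°  [same arc ET]
4. ∠EFG = 100°  [linear pair at F on WE]
5. ∠GEW = 57°  [△GFE]

∠GEW = 57°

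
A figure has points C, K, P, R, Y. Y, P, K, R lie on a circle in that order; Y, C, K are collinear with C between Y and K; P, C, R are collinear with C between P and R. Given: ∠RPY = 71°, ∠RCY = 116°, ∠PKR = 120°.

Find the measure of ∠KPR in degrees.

∠KPR = 15°

1. ∠RKY = 71°  [same arc YR]
2. ∠KCR = 64°  [linear pair at C on YK]
3. ∠KRP = 45°  [△KCR]
4. ∠KPR = 15°  [△PKR]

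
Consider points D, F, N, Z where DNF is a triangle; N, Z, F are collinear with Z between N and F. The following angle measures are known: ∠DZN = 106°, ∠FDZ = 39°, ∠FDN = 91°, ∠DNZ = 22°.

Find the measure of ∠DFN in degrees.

∠DFN = 67°

1. ∠DZF = 74°  [linear pair at Z on NF]
2. ∠DFZ = 67°  [△DZF]
3. ∠DFN = 67°  [Z on ray FN]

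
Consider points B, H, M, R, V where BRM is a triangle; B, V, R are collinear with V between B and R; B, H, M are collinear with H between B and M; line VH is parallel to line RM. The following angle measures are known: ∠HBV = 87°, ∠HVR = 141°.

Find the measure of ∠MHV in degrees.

∠MHV = 126°

1. ∠BVH = 39°  [linear pair at V on BR]
2. ∠BHV = 54°  [△BVH]
3. ∠MHV = 126°  [linear pair at H on BM]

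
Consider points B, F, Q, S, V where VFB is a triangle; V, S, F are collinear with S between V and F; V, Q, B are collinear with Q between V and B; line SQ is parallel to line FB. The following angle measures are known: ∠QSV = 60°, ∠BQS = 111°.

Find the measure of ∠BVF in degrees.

1. ∠SQV = 69°  [linear pair at Q on VB]
2. ∠QVS = 51°  [△VSQ]
3. ∠BVF = 51°  [S on VF, Q on VB]

∠BVF = 51°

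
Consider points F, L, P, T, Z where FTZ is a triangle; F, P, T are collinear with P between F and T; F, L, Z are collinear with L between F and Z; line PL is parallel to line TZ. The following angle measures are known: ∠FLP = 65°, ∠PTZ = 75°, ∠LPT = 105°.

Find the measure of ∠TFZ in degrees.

∠TFZ = 40°

1. ∠FZT = 65°  [PL∥TZ, corresponding at L]
2. ∠FTZ = 75°  [P on ray TF]
3. ∠TFZ = 40°  [△FTZ]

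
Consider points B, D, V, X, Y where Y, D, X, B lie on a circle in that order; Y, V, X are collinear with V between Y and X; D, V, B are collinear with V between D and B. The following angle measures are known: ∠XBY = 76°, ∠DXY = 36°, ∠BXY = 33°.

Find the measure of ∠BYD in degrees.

∠BYD = 111°

1. ∠DBY = 36°  [same arc YD]
2. ∠BDY = 33°  [same arc YB]
3. ∠BYD = 111°  [△YDB]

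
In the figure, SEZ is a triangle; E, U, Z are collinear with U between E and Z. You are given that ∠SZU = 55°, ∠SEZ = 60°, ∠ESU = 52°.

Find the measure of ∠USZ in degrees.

∠USZ = 13°

1. ∠SEU = 60°  [U on ray EZ]
2. ∠EUS = 68°  [△SEU]
3. ∠SUZ = 112°  [linear pair at U on EZ]
4. ∠USZ = 13°  [△SUZ]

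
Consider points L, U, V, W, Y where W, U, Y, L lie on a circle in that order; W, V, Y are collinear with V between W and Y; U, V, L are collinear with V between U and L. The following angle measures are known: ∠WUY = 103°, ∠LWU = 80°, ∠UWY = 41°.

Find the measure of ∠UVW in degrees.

1. ∠UYW = 36°  [△WUY]
2. ∠ULW = 36°  [same arc WU]
3. ∠LUW = 64°  [△WUL]
4. ∠UVW = 75°  [△WVU]

∠UVW = 75°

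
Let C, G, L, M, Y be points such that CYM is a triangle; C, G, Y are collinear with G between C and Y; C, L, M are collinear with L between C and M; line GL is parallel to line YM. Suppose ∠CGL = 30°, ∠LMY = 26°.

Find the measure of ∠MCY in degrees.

∠MCY = 124°

1. ∠CYM = 30°  [GL∥YM, corresponding at G]
2. ∠CMY = 26°  [L on ray MC]
3. ∠MCY = 124°  [△CYM]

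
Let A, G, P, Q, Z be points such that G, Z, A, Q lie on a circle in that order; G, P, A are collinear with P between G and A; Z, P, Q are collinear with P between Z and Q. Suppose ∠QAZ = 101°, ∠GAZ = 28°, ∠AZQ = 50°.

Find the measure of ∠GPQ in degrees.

1. ∠GQZ = 28°  [same arc GZ]
2. ∠AGQ = 50°  [same arc AQ]
3. ∠GPQ = 102°  [△GPQ]

∠GPQ = 102°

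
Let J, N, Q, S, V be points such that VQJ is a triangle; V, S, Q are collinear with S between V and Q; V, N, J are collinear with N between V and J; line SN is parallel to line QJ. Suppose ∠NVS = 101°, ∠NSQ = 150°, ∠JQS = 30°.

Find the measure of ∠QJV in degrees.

1. ∠JVQ = 101°  [S on VQ, N on VJ]
2. ∠JQV = 30°  [S on ray QV]
3. ∠QJV = 49°  [△VQJ]

∠QJV = 49°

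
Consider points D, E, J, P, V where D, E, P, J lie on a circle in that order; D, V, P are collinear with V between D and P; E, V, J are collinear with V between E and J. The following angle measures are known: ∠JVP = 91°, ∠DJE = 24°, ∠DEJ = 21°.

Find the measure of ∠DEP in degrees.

1. ∠DVE = 91°  [vertical angles at V]
2. ∠DPE = 24°  [same arc DE]
3. ∠EDP = 68°  [△DVE]
4. ∠DEP = 88°  [△DEP]

∠DEP = 88°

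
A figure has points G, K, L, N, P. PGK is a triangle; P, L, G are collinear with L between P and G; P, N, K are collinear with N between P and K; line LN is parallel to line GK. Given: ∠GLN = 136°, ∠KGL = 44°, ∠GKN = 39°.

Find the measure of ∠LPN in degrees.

∠LPN = 97°

1. ∠KGP = 44°  [L on ray GP]
2. ∠GKP = 39°  [N on ray KP]
3. ∠GPK = 97°  [△PGK]
4. ∠LPN = 97°  [L on PG, N on PK]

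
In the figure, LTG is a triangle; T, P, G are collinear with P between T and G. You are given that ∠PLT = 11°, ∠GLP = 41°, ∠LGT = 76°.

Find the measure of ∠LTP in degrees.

∠LTP = 52°

1. ∠LGP = 76°  [P on ray GT]
2. ∠GPL = 63°  [△LPG]
3. ∠LPT = 117°  [linear pair at P on TG]
4. ∠LTP = 52°  [△LTP]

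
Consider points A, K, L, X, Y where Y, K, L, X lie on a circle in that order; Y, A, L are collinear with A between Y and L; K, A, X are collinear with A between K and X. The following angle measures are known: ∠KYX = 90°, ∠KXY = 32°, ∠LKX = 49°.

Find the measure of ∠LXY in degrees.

∠LXY = 73°

1. ∠XKY = 58°  [△YKX]
2. ∠LYX = 49°  [same arc LX]
3. ∠XLY = 58°  [same arc YX]
4. ∠LXY = 73°  [△YLX]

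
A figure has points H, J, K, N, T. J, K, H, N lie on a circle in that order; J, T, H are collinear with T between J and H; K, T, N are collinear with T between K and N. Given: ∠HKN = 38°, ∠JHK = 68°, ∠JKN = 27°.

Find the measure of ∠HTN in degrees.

1. ∠HJN = 38°  [same arc HN]
2. ∠JNK = 68°  [same arc JK]
3. ∠JTN = 74°  [△JTN]
4. ∠HTN = 106°  [linear pair at T on JH]

∠HTN = 106°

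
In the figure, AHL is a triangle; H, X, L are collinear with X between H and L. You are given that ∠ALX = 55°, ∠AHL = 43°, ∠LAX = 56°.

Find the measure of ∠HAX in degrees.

∠HAX = 26°

1. ∠AXL = 69°  [△AXL]
2. ∠AHX = 43°  [X on ray HL]
3. ∠AXH = 111°  [linear pair at X on HL]
4. ∠HAX = 26°  [△AHX]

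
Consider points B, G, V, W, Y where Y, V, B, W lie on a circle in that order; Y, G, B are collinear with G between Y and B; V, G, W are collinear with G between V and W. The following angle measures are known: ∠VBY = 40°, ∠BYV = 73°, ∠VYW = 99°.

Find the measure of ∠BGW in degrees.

1. ∠VWY = 40°  [same arc YV]
2. ∠BWV = 73°  [same arc VB]
3. ∠WVY = 41°  [△YVW]
4. ∠WBY = 41°  [same arc YW]
5. ∠BGW = 66°  [△BGW]

∠BGW = 66°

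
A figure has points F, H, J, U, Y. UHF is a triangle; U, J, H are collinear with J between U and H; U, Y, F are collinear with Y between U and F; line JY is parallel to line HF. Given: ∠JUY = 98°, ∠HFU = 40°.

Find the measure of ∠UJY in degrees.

1. ∠FUH = 98°  [J on UH, Y on UF]
2. ∠FHU = 42°  [△UHF]
3. ∠UJY = 42°  [JY∥HF, corresponding at J]

∠UJY = 42°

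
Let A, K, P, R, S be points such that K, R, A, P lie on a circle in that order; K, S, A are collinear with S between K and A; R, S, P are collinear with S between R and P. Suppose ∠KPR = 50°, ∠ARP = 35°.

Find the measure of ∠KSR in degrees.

∠KSR = 85°

1. ∠KAR = 50°  [same arc KR]
2. ∠ASR = 95°  [△RSA]
3. ∠KSR = 85°  [linear pair at S on KA]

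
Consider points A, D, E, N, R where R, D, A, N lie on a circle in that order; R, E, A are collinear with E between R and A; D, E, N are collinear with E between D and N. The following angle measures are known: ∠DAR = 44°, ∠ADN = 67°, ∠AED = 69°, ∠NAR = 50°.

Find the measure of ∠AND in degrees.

∠AND = 19°

1. ∠NER = 69°  [vertical angles at E]
2. ∠AEN = 111°  [linear pair at E on RA]
3. ∠AND = 19°  [△AEN]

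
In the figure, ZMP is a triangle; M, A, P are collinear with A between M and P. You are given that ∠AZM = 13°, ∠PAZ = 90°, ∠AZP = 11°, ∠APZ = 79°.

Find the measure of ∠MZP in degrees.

1. ∠MAZ = 90°  [linear pair at A on MP]
2. ∠MPZ = 79°  [A on ray PM]
3. ∠AMZ = 77°  [△ZMA]
4. ∠PMZ = 77°  [A on ray MP]
5. ∠MZP = 24°  [△ZMP]

∠MZP = 24°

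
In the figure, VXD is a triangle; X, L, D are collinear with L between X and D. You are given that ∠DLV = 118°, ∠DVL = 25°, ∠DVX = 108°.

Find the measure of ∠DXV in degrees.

∠DXV = 35°

1. ∠LDV = 37°  [△VLD]
2. ∠VDX = 37°  [L on ray DX]
3. ∠DXV = 35°  [△VXD]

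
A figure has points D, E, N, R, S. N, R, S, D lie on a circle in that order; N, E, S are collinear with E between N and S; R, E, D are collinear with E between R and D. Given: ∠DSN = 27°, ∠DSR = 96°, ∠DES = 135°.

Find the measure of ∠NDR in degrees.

∠NDR = 69°

1. ∠DRN = 27°  [same arc ND]
2. ∠DNR = 84°  [cyclic NRSD, opposite ∠N+∠S]
3. ∠NDR = 69°  [△NRD]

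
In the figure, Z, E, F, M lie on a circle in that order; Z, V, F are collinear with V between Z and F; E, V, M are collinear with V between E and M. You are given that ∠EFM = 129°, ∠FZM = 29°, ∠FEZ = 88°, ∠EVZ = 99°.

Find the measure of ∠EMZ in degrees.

∠EMZ = 70°

1. ∠FEM = 29°  [same arc FM]
2. ∠EVF = 81°  [linear pair at V on ZF]
3. ∠EFZ = 70°  [△EVF]
4. ∠EMZ = 70°  [same arc ZE]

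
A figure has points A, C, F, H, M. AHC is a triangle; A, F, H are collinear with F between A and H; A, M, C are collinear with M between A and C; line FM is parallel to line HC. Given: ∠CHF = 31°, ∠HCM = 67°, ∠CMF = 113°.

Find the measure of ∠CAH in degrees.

∠CAH = 82°

1. ∠AHC = 31°  [F on ray HA]
2. ∠ACH = 67°  [M on ray CA]
3. ∠CAH = 82°  [△AHC]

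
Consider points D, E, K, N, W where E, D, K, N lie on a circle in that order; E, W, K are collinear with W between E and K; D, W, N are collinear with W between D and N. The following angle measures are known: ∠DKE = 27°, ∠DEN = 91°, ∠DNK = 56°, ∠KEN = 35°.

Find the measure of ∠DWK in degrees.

∠DWK = 118°

1. ∠DKN = 89°  [cyclic EDKN, opposite ∠E+∠K]
2. ∠KDN = 35°  [△DKN]
3. ∠DWK = 118°  [△DWK]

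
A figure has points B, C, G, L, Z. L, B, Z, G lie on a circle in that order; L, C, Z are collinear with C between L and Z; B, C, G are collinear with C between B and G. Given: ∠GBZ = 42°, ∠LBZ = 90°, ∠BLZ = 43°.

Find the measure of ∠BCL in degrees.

1. ∠BZL = 47°  [△LBZ]
2. ∠BCZ = 91°  [△BCZ]
3. ∠BCL = 89°  [linear pair at C on LZ]

∠BCL = 89°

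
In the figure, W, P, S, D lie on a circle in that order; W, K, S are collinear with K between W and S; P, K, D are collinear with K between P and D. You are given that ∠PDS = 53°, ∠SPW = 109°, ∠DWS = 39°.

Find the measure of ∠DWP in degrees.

∠DWP = 92°

1. ∠PWS = 53°  [same arc PS]
2. ∠SDW = 71°  [cyclic WPSD, opposite ∠P+∠D]
3. ∠PSW = 18°  [△WPS]
4. ∠DSW = 70°  [△WSD]
5. ∠PDW = 18°  [same arc WP]
6. ∠DPW = 70°  [same arc WD]
7. ∠DWP = 92°  [△WPD]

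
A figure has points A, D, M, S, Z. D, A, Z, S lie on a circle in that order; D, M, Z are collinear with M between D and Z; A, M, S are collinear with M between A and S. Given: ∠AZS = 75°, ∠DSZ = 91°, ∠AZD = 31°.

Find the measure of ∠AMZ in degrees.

∠AMZ = 104°

1. ∠ADS = 105°  [cyclic DAZS, opposite ∠D+∠Z]
2. ∠DAZ = 89°  [cyclic DAZS, opposite ∠A+∠S]
3. ∠ASD = 31°  [same arc DA]
4. ∠ADZ = 60°  [△DAZ]
5. ∠DAS = 44°  [△DAS]
6. ∠AMD = 76°  [△DMA]
7. ∠AMZ = 104°  [linear pair at M on DZ]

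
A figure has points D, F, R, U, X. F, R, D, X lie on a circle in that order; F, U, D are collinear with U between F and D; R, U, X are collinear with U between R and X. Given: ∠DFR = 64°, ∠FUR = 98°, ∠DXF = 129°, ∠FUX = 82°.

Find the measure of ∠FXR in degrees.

1. ∠DRF = 51°  [cyclic FRDX, opposite ∠R+∠X]
2. ∠FDR = 65°  [△FRD]
3. ∠FXR = 65°  [same arc FR]

∠FXR = 65°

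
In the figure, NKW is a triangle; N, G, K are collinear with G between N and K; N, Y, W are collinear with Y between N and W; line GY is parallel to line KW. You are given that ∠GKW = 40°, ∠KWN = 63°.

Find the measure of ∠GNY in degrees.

1. ∠NKW = 40°  [G on ray KN]
2. ∠KNW = 77°  [△NKW]
3. ∠GNY = 77°  [G on NK, Y on NW]

∠GNY = 77°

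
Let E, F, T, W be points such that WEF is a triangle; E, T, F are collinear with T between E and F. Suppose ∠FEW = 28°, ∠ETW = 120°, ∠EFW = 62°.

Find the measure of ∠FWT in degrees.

∠FWT = 58°

1. ∠FTW = 60°  [linear pair at T on EF]
2. ∠TFW = 62°  [T on ray FE]
3. ∠FWT = 58°  [△WTF]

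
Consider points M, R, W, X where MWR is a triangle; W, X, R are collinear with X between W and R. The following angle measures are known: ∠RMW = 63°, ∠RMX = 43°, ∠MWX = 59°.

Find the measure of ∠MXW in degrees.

∠MXW = 101°

1. ∠MWR = 59°  [X on ray WR]
2. ∠MRW = 58°  [△MWR]
3. ∠MRX = 58°  [X on ray RW]
4. ∠MXR = 79°  [△MXR]
5. ∠MXW = 101°  [linear pair at X on WR]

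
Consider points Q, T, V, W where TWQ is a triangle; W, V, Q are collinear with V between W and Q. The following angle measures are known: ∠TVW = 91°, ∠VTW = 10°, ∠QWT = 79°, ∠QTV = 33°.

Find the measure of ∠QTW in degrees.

∠QTW = 43°

1. ∠QVT = 89°  [linear pair at V on WQ]
2. ∠TQV = 58°  [△TVQ]
3. ∠TQW = 58°  [V on ray QW]
4. ∠QTW = 43°  [△TWQ]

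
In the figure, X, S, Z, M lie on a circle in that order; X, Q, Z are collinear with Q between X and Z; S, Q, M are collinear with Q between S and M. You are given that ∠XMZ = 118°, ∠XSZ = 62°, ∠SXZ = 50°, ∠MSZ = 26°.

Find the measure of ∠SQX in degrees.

∠SQX = 94°

1. ∠SZX = 68°  [△XSZ]
2. ∠SQZ = 86°  [△SQZ]
3. ∠SQX = 94°  [linear pair at Q on XZ]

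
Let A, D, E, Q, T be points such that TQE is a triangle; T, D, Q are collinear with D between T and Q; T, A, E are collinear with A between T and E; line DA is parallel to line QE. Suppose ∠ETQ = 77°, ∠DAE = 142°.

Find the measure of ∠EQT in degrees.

1. ∠ATD = 77°  [D on TQ, A on TE]
2. ∠DAT = 38°  [linear pair at A on TE]
3. ∠ADT = 65°  [△TDA]
4. ∠EQT = 65°  [DA∥QE, corresponding at D]

∠EQT = 65°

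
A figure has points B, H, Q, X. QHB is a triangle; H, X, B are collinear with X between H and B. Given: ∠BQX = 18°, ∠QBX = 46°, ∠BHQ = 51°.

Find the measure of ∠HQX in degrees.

∠HQX = 65°

1. ∠BXQ = 116°  [△QXB]
2. ∠QHX = 51°  [X on ray HB]
3. ∠HXQ = 64°  [linear pair at X on HB]
4. ∠HQX = 65°  [△QHX]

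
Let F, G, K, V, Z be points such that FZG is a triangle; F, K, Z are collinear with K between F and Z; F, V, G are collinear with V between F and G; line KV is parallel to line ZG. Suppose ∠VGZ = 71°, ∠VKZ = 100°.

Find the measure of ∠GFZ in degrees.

∠GFZ = 29°

1. ∠FGZ = 71°  [V on ray GF]
2. ∠FKV = 80°  [linear pair at K on FZ]
3. ∠FVK = 71°  [KV∥ZG, corresponding at V]
4. ∠KFV = 29°  [△FKV]
5. ∠GFZ = 29°  [K on FZ, V on FG]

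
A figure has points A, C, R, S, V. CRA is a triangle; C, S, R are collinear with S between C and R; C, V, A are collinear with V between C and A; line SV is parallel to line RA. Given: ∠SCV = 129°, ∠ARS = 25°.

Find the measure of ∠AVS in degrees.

1. ∠ACR = 129°  [S on CR, V on CA]
2. ∠ARC = 25°  [S on ray RC]
3. ∠CAR = 26°  [△CRA]
4. ∠CVS = 26°  [SV∥RA, corresponding at V]
5. ∠AVS = 154°  [linear pair at V on CA]

∠AVS = 154°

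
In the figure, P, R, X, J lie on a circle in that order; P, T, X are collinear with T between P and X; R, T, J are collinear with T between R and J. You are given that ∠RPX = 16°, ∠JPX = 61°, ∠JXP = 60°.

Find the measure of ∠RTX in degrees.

1. ∠JRP = 60°  [same arc PJ]
2. ∠PTR = 104°  [△PTR]
3. ∠RTX = 76°  [linear pair at T on PX]

∠RTX = 76°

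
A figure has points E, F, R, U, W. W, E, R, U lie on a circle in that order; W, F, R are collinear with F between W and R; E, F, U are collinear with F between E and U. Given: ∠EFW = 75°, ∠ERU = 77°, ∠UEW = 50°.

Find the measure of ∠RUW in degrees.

∠RUW = 82°

1. ∠RFU = 75°  [vertical angles at F]
2. ∠EWU = 103°  [cyclic WERU, opposite ∠W+∠R]
3. ∠URW = 50°  [same arc WU]
4. ∠EUW = 27°  [△WEU]
5. ∠UFW = 105°  [linear pair at F on WR]
6. ∠RWU = 48°  [△WFU]
7. ∠RUW = 82°  [△WRU]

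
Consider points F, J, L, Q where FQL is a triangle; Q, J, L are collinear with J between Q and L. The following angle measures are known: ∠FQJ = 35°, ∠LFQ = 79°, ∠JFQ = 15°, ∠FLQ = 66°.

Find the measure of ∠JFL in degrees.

1. ∠FJQ = 130°  [△FQJ]
2. ∠FLJ = 66°  [J on ray LQ]
3. ∠FJL = 50°  [linear pair at J on QL]
4. ∠JFL = 64°  [△FJL]

∠JFL = 64°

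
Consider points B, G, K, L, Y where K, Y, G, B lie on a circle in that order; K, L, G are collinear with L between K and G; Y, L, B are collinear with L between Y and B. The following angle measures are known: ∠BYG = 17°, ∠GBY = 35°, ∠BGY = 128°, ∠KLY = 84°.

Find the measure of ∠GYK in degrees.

1. ∠GKY = 35°  [same arc YG]
2. ∠GLY = 96°  [linear pair at L on KG]
3. ∠KGY = 67°  [△YLG]
4. ∠GYK = 78°  [△KYG]

∠GYK = 78°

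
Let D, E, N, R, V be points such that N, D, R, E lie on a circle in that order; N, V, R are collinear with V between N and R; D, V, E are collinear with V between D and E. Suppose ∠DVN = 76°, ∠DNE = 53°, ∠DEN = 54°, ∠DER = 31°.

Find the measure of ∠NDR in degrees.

1. ∠DRN = 54°  [same arc ND]
2. ∠DNR = 31°  [same arc DR]
3. ∠NDR = 95°  [△NDR]

∠NDR = 95°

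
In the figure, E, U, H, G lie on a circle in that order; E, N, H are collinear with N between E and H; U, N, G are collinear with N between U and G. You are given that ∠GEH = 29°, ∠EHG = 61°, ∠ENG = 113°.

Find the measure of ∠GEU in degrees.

∠GEU = 81°

1. ∠EGU = 38°  [△ENG]
2. ∠EUG = 61°  [same arc EG]
3. ∠GEU = 81°  [△EUG]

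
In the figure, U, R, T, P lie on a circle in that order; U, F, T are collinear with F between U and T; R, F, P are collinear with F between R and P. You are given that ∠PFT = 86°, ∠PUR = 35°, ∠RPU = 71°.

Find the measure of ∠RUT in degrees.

1. ∠RFU = 86°  [vertical angles at F]
2. ∠PRU = 74°  [△URP]
3. ∠RUT = 20°  [△UFR]

∠RUT = 20°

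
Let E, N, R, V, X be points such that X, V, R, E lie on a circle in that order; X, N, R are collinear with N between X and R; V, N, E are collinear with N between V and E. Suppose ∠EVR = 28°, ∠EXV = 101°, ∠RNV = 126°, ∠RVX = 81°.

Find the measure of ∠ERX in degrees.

∠ERX = 53°

1. ∠EXR = 28°  [same arc RE]
2. ∠REX = 99°  [cyclic XVRE, opposite ∠V+∠E]
3. ∠ERX = 53°  [△XRE]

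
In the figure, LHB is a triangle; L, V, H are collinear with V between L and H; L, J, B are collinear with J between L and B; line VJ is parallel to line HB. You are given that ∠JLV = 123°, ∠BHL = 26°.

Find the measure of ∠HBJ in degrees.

1. ∠BLH = 123°  [V on LH, J on LB]
2. ∠HBL = 31°  [△LHB]
3. ∠HBJ = 31°  [J on ray BL]

∠HBJ = 31°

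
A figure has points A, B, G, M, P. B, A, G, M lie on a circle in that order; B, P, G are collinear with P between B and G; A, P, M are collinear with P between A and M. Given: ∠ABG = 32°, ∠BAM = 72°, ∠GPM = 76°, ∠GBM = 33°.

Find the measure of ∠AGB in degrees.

1. ∠APB = 76°  [△BPA]
2. ∠GAM = 33°  [same arc GM]
3. ∠APG = 104°  [linear pair at P on BG]
4. ∠AGB = 43°  [△APG]

∠AGB = 43°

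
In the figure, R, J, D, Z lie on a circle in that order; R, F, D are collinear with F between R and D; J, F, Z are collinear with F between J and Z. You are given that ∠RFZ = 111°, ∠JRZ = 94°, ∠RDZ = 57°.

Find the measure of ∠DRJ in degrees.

∠DRJ = 54°

1. ∠DFJ = 111°  [vertical angles at F]
2. ∠RJZ = 57°  [same arc RZ]
3. ∠JFR = 69°  [linear pair at F on RD]
4. ∠DRJ = 54°  [△RFJ]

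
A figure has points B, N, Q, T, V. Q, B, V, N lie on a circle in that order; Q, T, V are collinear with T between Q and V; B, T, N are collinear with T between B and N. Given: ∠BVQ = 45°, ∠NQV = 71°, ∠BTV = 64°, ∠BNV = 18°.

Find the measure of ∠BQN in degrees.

1. ∠NBV = 71°  [△BTV]
2. ∠BVN = 91°  [△BVN]
3. ∠BQN = 89°  [cyclic QBVN, opposite ∠Q+∠V]

∠BQN = 89°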